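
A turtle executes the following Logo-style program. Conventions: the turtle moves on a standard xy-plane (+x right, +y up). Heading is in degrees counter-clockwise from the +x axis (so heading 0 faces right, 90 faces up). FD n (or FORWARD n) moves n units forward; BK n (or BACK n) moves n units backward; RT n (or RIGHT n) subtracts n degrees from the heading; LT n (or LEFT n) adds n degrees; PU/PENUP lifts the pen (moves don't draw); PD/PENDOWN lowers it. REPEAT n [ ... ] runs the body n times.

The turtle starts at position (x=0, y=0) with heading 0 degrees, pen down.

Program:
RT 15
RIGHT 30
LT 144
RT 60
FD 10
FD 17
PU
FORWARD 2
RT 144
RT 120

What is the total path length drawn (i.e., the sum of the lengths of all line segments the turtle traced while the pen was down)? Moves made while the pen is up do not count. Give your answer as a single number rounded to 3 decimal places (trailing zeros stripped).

Answer: 27

Derivation:
Executing turtle program step by step:
Start: pos=(0,0), heading=0, pen down
RT 15: heading 0 -> 345
RT 30: heading 345 -> 315
LT 144: heading 315 -> 99
RT 60: heading 99 -> 39
FD 10: (0,0) -> (7.771,6.293) [heading=39, draw]
FD 17: (7.771,6.293) -> (20.983,16.992) [heading=39, draw]
PU: pen up
FD 2: (20.983,16.992) -> (22.537,18.25) [heading=39, move]
RT 144: heading 39 -> 255
RT 120: heading 255 -> 135
Final: pos=(22.537,18.25), heading=135, 2 segment(s) drawn

Segment lengths:
  seg 1: (0,0) -> (7.771,6.293), length = 10
  seg 2: (7.771,6.293) -> (20.983,16.992), length = 17
Total = 27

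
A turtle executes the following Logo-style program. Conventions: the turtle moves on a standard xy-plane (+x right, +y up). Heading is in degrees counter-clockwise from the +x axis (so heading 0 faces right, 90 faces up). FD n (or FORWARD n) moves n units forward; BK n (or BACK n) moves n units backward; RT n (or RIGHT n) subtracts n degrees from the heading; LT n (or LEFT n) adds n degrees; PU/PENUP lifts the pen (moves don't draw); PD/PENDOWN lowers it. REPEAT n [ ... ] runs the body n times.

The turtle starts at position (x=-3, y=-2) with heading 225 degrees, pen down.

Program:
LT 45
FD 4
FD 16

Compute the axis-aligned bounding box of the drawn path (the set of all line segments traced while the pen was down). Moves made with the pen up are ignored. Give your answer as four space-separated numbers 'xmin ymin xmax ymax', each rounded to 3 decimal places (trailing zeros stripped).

Answer: -3 -22 -3 -2

Derivation:
Executing turtle program step by step:
Start: pos=(-3,-2), heading=225, pen down
LT 45: heading 225 -> 270
FD 4: (-3,-2) -> (-3,-6) [heading=270, draw]
FD 16: (-3,-6) -> (-3,-22) [heading=270, draw]
Final: pos=(-3,-22), heading=270, 2 segment(s) drawn

Segment endpoints: x in {-3, -3, -3}, y in {-22, -6, -2}
xmin=-3, ymin=-22, xmax=-3, ymax=-2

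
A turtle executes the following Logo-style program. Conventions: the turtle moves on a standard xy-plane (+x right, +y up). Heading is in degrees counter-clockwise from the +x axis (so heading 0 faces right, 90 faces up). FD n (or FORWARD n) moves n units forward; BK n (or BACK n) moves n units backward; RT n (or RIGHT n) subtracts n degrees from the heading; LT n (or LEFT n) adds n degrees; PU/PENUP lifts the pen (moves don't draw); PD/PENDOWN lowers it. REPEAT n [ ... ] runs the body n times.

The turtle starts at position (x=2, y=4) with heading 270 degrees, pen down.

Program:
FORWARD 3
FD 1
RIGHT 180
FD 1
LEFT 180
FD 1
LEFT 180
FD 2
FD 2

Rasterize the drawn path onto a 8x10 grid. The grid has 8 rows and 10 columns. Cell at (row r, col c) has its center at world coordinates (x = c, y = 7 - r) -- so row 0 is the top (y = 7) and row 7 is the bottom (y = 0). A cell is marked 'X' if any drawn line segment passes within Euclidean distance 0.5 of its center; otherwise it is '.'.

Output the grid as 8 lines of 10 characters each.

Answer: ..........
..........
..........
..X.......
..X.......
..X.......
..X.......
..X.......

Derivation:
Segment 0: (2,4) -> (2,1)
Segment 1: (2,1) -> (2,0)
Segment 2: (2,0) -> (2,1)
Segment 3: (2,1) -> (2,0)
Segment 4: (2,0) -> (2,2)
Segment 5: (2,2) -> (2,4)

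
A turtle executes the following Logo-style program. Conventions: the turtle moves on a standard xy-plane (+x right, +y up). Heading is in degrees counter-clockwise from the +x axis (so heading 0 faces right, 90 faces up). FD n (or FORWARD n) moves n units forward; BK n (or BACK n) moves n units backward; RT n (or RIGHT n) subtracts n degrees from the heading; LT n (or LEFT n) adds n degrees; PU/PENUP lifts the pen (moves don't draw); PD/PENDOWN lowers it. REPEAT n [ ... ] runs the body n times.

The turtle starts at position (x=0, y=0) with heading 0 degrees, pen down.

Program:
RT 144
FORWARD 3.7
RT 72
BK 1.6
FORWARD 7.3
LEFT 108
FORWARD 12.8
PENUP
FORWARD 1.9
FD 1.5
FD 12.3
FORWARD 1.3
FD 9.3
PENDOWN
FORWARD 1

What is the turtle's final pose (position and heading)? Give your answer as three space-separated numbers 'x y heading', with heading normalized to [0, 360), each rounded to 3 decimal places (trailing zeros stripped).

Executing turtle program step by step:
Start: pos=(0,0), heading=0, pen down
RT 144: heading 0 -> 216
FD 3.7: (0,0) -> (-2.993,-2.175) [heading=216, draw]
RT 72: heading 216 -> 144
BK 1.6: (-2.993,-2.175) -> (-1.699,-3.115) [heading=144, draw]
FD 7.3: (-1.699,-3.115) -> (-7.605,1.176) [heading=144, draw]
LT 108: heading 144 -> 252
FD 12.8: (-7.605,1.176) -> (-11.56,-10.998) [heading=252, draw]
PU: pen up
FD 1.9: (-11.56,-10.998) -> (-12.147,-12.805) [heading=252, move]
FD 1.5: (-12.147,-12.805) -> (-12.611,-14.232) [heading=252, move]
FD 12.3: (-12.611,-14.232) -> (-16.412,-25.93) [heading=252, move]
FD 1.3: (-16.412,-25.93) -> (-16.813,-27.166) [heading=252, move]
FD 9.3: (-16.813,-27.166) -> (-19.687,-36.011) [heading=252, move]
PD: pen down
FD 1: (-19.687,-36.011) -> (-19.996,-36.962) [heading=252, draw]
Final: pos=(-19.996,-36.962), heading=252, 5 segment(s) drawn

Answer: -19.996 -36.962 252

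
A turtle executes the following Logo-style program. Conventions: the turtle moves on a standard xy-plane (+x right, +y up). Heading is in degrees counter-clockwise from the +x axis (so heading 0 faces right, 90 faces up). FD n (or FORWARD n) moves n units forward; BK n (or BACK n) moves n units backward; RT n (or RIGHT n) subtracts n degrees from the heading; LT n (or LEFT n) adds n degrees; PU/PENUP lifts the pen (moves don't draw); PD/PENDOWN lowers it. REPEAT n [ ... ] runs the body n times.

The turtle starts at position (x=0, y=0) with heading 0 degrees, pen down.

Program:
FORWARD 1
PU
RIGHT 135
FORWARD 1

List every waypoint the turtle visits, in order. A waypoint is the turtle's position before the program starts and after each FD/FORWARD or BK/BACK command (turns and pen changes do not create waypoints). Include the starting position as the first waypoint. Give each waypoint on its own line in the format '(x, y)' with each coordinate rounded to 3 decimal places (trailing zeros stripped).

Executing turtle program step by step:
Start: pos=(0,0), heading=0, pen down
FD 1: (0,0) -> (1,0) [heading=0, draw]
PU: pen up
RT 135: heading 0 -> 225
FD 1: (1,0) -> (0.293,-0.707) [heading=225, move]
Final: pos=(0.293,-0.707), heading=225, 1 segment(s) drawn
Waypoints (3 total):
(0, 0)
(1, 0)
(0.293, -0.707)

Answer: (0, 0)
(1, 0)
(0.293, -0.707)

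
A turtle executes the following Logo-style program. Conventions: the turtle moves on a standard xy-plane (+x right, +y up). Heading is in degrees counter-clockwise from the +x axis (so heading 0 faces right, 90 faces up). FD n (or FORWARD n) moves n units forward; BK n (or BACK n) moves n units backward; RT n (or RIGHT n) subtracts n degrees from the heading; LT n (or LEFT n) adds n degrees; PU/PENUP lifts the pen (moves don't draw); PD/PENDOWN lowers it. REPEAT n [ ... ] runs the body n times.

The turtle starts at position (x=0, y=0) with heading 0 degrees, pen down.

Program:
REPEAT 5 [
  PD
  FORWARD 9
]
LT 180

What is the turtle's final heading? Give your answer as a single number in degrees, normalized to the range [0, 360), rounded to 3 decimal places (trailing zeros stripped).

Answer: 180

Derivation:
Executing turtle program step by step:
Start: pos=(0,0), heading=0, pen down
REPEAT 5 [
  -- iteration 1/5 --
  PD: pen down
  FD 9: (0,0) -> (9,0) [heading=0, draw]
  -- iteration 2/5 --
  PD: pen down
  FD 9: (9,0) -> (18,0) [heading=0, draw]
  -- iteration 3/5 --
  PD: pen down
  FD 9: (18,0) -> (27,0) [heading=0, draw]
  -- iteration 4/5 --
  PD: pen down
  FD 9: (27,0) -> (36,0) [heading=0, draw]
  -- iteration 5/5 --
  PD: pen down
  FD 9: (36,0) -> (45,0) [heading=0, draw]
]
LT 180: heading 0 -> 180
Final: pos=(45,0), heading=180, 5 segment(s) drawn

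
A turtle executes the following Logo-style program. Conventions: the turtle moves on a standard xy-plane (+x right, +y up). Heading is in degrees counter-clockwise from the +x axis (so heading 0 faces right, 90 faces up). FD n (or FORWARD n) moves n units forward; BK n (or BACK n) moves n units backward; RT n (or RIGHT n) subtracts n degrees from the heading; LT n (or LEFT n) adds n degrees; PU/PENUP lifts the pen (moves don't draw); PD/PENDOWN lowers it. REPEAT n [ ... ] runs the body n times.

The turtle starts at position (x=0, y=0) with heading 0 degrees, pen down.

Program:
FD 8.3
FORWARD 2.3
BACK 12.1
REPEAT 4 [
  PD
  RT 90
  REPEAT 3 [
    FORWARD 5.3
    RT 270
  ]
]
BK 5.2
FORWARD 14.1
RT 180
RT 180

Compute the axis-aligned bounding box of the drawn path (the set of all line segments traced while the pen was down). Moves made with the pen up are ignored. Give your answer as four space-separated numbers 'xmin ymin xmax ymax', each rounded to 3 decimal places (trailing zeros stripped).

Answer: -6.7 -5.3 10.6 5.3

Derivation:
Executing turtle program step by step:
Start: pos=(0,0), heading=0, pen down
FD 8.3: (0,0) -> (8.3,0) [heading=0, draw]
FD 2.3: (8.3,0) -> (10.6,0) [heading=0, draw]
BK 12.1: (10.6,0) -> (-1.5,0) [heading=0, draw]
REPEAT 4 [
  -- iteration 1/4 --
  PD: pen down
  RT 90: heading 0 -> 270
  REPEAT 3 [
    -- iteration 1/3 --
    FD 5.3: (-1.5,0) -> (-1.5,-5.3) [heading=270, draw]
    RT 270: heading 270 -> 0
    -- iteration 2/3 --
    FD 5.3: (-1.5,-5.3) -> (3.8,-5.3) [heading=0, draw]
    RT 270: heading 0 -> 90
    -- iteration 3/3 --
    FD 5.3: (3.8,-5.3) -> (3.8,0) [heading=90, draw]
    RT 270: heading 90 -> 180
  ]
  -- iteration 2/4 --
  PD: pen down
  RT 90: heading 180 -> 90
  REPEAT 3 [
    -- iteration 1/3 --
    FD 5.3: (3.8,0) -> (3.8,5.3) [heading=90, draw]
    RT 270: heading 90 -> 180
    -- iteration 2/3 --
    FD 5.3: (3.8,5.3) -> (-1.5,5.3) [heading=180, draw]
    RT 270: heading 180 -> 270
    -- iteration 3/3 --
    FD 5.3: (-1.5,5.3) -> (-1.5,0) [heading=270, draw]
    RT 270: heading 270 -> 0
  ]
  -- iteration 3/4 --
  PD: pen down
  RT 90: heading 0 -> 270
  REPEAT 3 [
    -- iteration 1/3 --
    FD 5.3: (-1.5,0) -> (-1.5,-5.3) [heading=270, draw]
    RT 270: heading 270 -> 0
    -- iteration 2/3 --
    FD 5.3: (-1.5,-5.3) -> (3.8,-5.3) [heading=0, draw]
    RT 270: heading 0 -> 90
    -- iteration 3/3 --
    FD 5.3: (3.8,-5.3) -> (3.8,0) [heading=90, draw]
    RT 270: heading 90 -> 180
  ]
  -- iteration 4/4 --
  PD: pen down
  RT 90: heading 180 -> 90
  REPEAT 3 [
    -- iteration 1/3 --
    FD 5.3: (3.8,0) -> (3.8,5.3) [heading=90, draw]
    RT 270: heading 90 -> 180
    -- iteration 2/3 --
    FD 5.3: (3.8,5.3) -> (-1.5,5.3) [heading=180, draw]
    RT 270: heading 180 -> 270
    -- iteration 3/3 --
    FD 5.3: (-1.5,5.3) -> (-1.5,0) [heading=270, draw]
    RT 270: heading 270 -> 0
  ]
]
BK 5.2: (-1.5,0) -> (-6.7,0) [heading=0, draw]
FD 14.1: (-6.7,0) -> (7.4,0) [heading=0, draw]
RT 180: heading 0 -> 180
RT 180: heading 180 -> 0
Final: pos=(7.4,0), heading=0, 17 segment(s) drawn

Segment endpoints: x in {-6.7, -1.5, -1.5, -1.5, -1.5, -1.5, -1.5, -1.5, 0, 3.8, 3.8, 3.8, 3.8, 3.8, 3.8, 7.4, 8.3, 10.6}, y in {-5.3, -5.3, -5.3, -5.3, 0, 0, 0, 0, 0, 0, 0, 5.3, 5.3, 5.3, 5.3}
xmin=-6.7, ymin=-5.3, xmax=10.6, ymax=5.3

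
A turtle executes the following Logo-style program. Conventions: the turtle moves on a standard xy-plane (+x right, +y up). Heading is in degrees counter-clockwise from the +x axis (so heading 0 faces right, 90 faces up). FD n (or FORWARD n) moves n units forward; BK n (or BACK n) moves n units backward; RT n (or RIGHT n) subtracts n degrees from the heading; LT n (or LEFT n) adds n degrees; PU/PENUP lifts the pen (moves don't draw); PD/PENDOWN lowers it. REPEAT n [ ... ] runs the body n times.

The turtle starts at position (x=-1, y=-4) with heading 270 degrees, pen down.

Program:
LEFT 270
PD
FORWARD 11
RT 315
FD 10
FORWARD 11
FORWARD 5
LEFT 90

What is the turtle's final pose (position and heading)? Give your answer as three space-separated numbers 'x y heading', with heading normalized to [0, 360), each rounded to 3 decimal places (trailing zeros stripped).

Answer: -30.385 -22.385 315

Derivation:
Executing turtle program step by step:
Start: pos=(-1,-4), heading=270, pen down
LT 270: heading 270 -> 180
PD: pen down
FD 11: (-1,-4) -> (-12,-4) [heading=180, draw]
RT 315: heading 180 -> 225
FD 10: (-12,-4) -> (-19.071,-11.071) [heading=225, draw]
FD 11: (-19.071,-11.071) -> (-26.849,-18.849) [heading=225, draw]
FD 5: (-26.849,-18.849) -> (-30.385,-22.385) [heading=225, draw]
LT 90: heading 225 -> 315
Final: pos=(-30.385,-22.385), heading=315, 4 segment(s) drawn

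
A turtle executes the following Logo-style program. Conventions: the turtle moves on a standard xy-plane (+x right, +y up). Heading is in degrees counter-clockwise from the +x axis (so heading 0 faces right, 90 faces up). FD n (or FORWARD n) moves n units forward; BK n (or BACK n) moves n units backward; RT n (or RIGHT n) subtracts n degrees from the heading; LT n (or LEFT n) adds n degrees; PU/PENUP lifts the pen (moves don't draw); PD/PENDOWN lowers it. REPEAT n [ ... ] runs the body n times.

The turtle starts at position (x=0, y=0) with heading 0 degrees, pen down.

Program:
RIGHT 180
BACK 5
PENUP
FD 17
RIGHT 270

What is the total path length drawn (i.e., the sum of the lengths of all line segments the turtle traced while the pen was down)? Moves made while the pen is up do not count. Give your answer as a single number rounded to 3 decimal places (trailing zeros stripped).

Executing turtle program step by step:
Start: pos=(0,0), heading=0, pen down
RT 180: heading 0 -> 180
BK 5: (0,0) -> (5,0) [heading=180, draw]
PU: pen up
FD 17: (5,0) -> (-12,0) [heading=180, move]
RT 270: heading 180 -> 270
Final: pos=(-12,0), heading=270, 1 segment(s) drawn

Segment lengths:
  seg 1: (0,0) -> (5,0), length = 5
Total = 5

Answer: 5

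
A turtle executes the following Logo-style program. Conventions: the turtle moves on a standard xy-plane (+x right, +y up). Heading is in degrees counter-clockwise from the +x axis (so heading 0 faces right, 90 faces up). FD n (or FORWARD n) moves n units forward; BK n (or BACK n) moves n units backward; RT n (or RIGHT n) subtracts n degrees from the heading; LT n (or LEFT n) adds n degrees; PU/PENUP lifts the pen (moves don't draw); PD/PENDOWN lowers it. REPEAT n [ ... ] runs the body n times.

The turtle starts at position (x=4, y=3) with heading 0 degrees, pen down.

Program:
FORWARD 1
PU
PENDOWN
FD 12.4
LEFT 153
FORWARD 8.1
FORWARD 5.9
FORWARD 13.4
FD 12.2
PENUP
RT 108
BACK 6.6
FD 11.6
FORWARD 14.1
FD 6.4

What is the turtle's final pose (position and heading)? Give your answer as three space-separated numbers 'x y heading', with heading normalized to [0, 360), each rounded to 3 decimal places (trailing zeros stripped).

Answer: 0.147 39.009 45

Derivation:
Executing turtle program step by step:
Start: pos=(4,3), heading=0, pen down
FD 1: (4,3) -> (5,3) [heading=0, draw]
PU: pen up
PD: pen down
FD 12.4: (5,3) -> (17.4,3) [heading=0, draw]
LT 153: heading 0 -> 153
FD 8.1: (17.4,3) -> (10.183,6.677) [heading=153, draw]
FD 5.9: (10.183,6.677) -> (4.926,9.356) [heading=153, draw]
FD 13.4: (4.926,9.356) -> (-7.014,15.439) [heading=153, draw]
FD 12.2: (-7.014,15.439) -> (-17.884,20.978) [heading=153, draw]
PU: pen up
RT 108: heading 153 -> 45
BK 6.6: (-17.884,20.978) -> (-22.551,16.311) [heading=45, move]
FD 11.6: (-22.551,16.311) -> (-14.348,24.514) [heading=45, move]
FD 14.1: (-14.348,24.514) -> (-4.378,34.484) [heading=45, move]
FD 6.4: (-4.378,34.484) -> (0.147,39.009) [heading=45, move]
Final: pos=(0.147,39.009), heading=45, 6 segment(s) drawn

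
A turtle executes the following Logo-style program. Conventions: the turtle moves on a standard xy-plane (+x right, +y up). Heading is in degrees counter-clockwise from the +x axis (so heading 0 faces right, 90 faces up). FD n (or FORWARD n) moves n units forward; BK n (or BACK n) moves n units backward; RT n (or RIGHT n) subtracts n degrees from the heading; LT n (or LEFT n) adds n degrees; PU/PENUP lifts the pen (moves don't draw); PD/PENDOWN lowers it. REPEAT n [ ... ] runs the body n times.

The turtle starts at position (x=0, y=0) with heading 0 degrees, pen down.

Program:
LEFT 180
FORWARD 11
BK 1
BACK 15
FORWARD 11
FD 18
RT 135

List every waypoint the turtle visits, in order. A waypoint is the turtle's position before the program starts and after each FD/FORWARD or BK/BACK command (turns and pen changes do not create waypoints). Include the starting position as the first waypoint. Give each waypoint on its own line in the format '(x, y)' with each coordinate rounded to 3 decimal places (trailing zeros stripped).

Answer: (0, 0)
(-11, 0)
(-10, 0)
(5, 0)
(-6, 0)
(-24, 0)

Derivation:
Executing turtle program step by step:
Start: pos=(0,0), heading=0, pen down
LT 180: heading 0 -> 180
FD 11: (0,0) -> (-11,0) [heading=180, draw]
BK 1: (-11,0) -> (-10,0) [heading=180, draw]
BK 15: (-10,0) -> (5,0) [heading=180, draw]
FD 11: (5,0) -> (-6,0) [heading=180, draw]
FD 18: (-6,0) -> (-24,0) [heading=180, draw]
RT 135: heading 180 -> 45
Final: pos=(-24,0), heading=45, 5 segment(s) drawn
Waypoints (6 total):
(0, 0)
(-11, 0)
(-10, 0)
(5, 0)
(-6, 0)
(-24, 0)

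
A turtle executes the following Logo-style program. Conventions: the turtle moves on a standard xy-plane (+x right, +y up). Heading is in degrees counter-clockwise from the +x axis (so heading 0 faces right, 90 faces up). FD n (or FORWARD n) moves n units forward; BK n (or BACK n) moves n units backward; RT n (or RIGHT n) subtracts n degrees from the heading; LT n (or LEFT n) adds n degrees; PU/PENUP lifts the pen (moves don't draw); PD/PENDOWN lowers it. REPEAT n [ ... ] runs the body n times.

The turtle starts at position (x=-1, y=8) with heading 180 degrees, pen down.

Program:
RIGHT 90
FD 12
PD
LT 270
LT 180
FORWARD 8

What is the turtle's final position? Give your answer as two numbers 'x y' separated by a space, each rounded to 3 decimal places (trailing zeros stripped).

Answer: -9 20

Derivation:
Executing turtle program step by step:
Start: pos=(-1,8), heading=180, pen down
RT 90: heading 180 -> 90
FD 12: (-1,8) -> (-1,20) [heading=90, draw]
PD: pen down
LT 270: heading 90 -> 0
LT 180: heading 0 -> 180
FD 8: (-1,20) -> (-9,20) [heading=180, draw]
Final: pos=(-9,20), heading=180, 2 segment(s) drawn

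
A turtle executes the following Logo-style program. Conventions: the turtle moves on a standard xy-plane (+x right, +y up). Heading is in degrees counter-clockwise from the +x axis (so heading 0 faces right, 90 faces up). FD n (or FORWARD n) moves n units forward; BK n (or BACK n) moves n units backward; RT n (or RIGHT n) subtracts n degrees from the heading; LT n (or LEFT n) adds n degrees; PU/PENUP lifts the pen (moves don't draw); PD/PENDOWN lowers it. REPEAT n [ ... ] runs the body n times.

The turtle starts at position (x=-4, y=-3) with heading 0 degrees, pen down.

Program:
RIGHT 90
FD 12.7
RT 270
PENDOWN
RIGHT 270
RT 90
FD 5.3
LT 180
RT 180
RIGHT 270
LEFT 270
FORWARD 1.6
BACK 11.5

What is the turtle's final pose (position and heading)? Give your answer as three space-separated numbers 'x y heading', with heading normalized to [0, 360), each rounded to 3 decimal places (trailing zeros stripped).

Answer: -8.6 -15.7 0

Derivation:
Executing turtle program step by step:
Start: pos=(-4,-3), heading=0, pen down
RT 90: heading 0 -> 270
FD 12.7: (-4,-3) -> (-4,-15.7) [heading=270, draw]
RT 270: heading 270 -> 0
PD: pen down
RT 270: heading 0 -> 90
RT 90: heading 90 -> 0
FD 5.3: (-4,-15.7) -> (1.3,-15.7) [heading=0, draw]
LT 180: heading 0 -> 180
RT 180: heading 180 -> 0
RT 270: heading 0 -> 90
LT 270: heading 90 -> 0
FD 1.6: (1.3,-15.7) -> (2.9,-15.7) [heading=0, draw]
BK 11.5: (2.9,-15.7) -> (-8.6,-15.7) [heading=0, draw]
Final: pos=(-8.6,-15.7), heading=0, 4 segment(s) drawn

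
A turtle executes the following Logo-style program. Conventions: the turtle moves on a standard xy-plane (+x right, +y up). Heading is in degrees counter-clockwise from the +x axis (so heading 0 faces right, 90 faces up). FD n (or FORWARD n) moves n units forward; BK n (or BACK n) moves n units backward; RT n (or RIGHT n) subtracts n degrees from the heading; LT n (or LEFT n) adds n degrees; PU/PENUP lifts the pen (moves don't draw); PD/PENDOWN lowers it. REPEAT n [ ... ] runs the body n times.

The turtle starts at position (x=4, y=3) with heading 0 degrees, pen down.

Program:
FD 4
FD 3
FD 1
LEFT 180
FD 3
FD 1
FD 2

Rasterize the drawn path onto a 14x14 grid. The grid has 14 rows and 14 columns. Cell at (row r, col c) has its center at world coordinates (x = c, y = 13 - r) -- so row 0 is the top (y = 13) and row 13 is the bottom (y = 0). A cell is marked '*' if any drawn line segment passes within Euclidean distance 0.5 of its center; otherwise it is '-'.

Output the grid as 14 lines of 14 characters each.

Segment 0: (4,3) -> (8,3)
Segment 1: (8,3) -> (11,3)
Segment 2: (11,3) -> (12,3)
Segment 3: (12,3) -> (9,3)
Segment 4: (9,3) -> (8,3)
Segment 5: (8,3) -> (6,3)

Answer: --------------
--------------
--------------
--------------
--------------
--------------
--------------
--------------
--------------
--------------
----*********-
--------------
--------------
--------------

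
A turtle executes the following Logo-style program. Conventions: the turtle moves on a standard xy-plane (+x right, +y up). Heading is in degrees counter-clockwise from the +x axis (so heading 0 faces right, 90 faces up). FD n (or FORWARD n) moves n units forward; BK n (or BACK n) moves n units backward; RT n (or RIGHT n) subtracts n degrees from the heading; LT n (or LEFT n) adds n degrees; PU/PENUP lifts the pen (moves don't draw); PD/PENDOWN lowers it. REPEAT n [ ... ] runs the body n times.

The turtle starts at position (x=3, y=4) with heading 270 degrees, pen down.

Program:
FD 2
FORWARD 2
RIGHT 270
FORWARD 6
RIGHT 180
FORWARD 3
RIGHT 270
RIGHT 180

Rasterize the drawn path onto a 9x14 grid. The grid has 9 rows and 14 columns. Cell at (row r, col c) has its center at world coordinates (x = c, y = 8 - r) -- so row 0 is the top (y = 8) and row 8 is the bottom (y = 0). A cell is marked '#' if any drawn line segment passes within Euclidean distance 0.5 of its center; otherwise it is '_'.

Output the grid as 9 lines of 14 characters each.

Answer: ______________
______________
______________
______________
___#__________
___#__________
___#__________
___#__________
___#######____

Derivation:
Segment 0: (3,4) -> (3,2)
Segment 1: (3,2) -> (3,0)
Segment 2: (3,0) -> (9,0)
Segment 3: (9,0) -> (6,-0)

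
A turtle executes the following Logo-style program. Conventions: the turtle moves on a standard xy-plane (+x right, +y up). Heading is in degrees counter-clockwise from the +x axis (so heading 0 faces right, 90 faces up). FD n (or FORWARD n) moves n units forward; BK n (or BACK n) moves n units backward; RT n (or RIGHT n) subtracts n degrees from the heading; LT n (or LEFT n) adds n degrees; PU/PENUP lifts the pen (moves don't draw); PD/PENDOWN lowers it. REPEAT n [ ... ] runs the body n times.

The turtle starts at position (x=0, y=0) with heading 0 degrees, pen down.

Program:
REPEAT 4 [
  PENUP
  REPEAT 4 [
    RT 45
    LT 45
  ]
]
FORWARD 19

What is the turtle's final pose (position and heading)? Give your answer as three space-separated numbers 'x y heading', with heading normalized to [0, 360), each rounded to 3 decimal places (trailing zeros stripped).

Answer: 19 0 0

Derivation:
Executing turtle program step by step:
Start: pos=(0,0), heading=0, pen down
REPEAT 4 [
  -- iteration 1/4 --
  PU: pen up
  REPEAT 4 [
    -- iteration 1/4 --
    RT 45: heading 0 -> 315
    LT 45: heading 315 -> 0
    -- iteration 2/4 --
    RT 45: heading 0 -> 315
    LT 45: heading 315 -> 0
    -- iteration 3/4 --
    RT 45: heading 0 -> 315
    LT 45: heading 315 -> 0
    -- iteration 4/4 --
    RT 45: heading 0 -> 315
    LT 45: heading 315 -> 0
  ]
  -- iteration 2/4 --
  PU: pen up
  REPEAT 4 [
    -- iteration 1/4 --
    RT 45: heading 0 -> 315
    LT 45: heading 315 -> 0
    -- iteration 2/4 --
    RT 45: heading 0 -> 315
    LT 45: heading 315 -> 0
    -- iteration 3/4 --
    RT 45: heading 0 -> 315
    LT 45: heading 315 -> 0
    -- iteration 4/4 --
    RT 45: heading 0 -> 315
    LT 45: heading 315 -> 0
  ]
  -- iteration 3/4 --
  PU: pen up
  REPEAT 4 [
    -- iteration 1/4 --
    RT 45: heading 0 -> 315
    LT 45: heading 315 -> 0
    -- iteration 2/4 --
    RT 45: heading 0 -> 315
    LT 45: heading 315 -> 0
    -- iteration 3/4 --
    RT 45: heading 0 -> 315
    LT 45: heading 315 -> 0
    -- iteration 4/4 --
    RT 45: heading 0 -> 315
    LT 45: heading 315 -> 0
  ]
  -- iteration 4/4 --
  PU: pen up
  REPEAT 4 [
    -- iteration 1/4 --
    RT 45: heading 0 -> 315
    LT 45: heading 315 -> 0
    -- iteration 2/4 --
    RT 45: heading 0 -> 315
    LT 45: heading 315 -> 0
    -- iteration 3/4 --
    RT 45: heading 0 -> 315
    LT 45: heading 315 -> 0
    -- iteration 4/4 --
    RT 45: heading 0 -> 315
    LT 45: heading 315 -> 0
  ]
]
FD 19: (0,0) -> (19,0) [heading=0, move]
Final: pos=(19,0), heading=0, 0 segment(s) drawn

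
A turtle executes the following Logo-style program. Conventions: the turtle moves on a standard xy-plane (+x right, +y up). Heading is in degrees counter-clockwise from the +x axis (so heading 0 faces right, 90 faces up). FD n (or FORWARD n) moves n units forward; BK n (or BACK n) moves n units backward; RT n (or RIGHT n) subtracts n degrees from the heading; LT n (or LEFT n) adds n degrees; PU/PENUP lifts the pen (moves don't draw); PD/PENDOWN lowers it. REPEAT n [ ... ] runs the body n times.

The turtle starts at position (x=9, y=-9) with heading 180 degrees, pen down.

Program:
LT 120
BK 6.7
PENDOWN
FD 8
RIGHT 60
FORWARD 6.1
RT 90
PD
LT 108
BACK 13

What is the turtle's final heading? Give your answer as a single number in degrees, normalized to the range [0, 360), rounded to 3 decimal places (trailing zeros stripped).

Answer: 258

Derivation:
Executing turtle program step by step:
Start: pos=(9,-9), heading=180, pen down
LT 120: heading 180 -> 300
BK 6.7: (9,-9) -> (5.65,-3.198) [heading=300, draw]
PD: pen down
FD 8: (5.65,-3.198) -> (9.65,-10.126) [heading=300, draw]
RT 60: heading 300 -> 240
FD 6.1: (9.65,-10.126) -> (6.6,-15.409) [heading=240, draw]
RT 90: heading 240 -> 150
PD: pen down
LT 108: heading 150 -> 258
BK 13: (6.6,-15.409) -> (9.303,-2.693) [heading=258, draw]
Final: pos=(9.303,-2.693), heading=258, 4 segment(s) drawn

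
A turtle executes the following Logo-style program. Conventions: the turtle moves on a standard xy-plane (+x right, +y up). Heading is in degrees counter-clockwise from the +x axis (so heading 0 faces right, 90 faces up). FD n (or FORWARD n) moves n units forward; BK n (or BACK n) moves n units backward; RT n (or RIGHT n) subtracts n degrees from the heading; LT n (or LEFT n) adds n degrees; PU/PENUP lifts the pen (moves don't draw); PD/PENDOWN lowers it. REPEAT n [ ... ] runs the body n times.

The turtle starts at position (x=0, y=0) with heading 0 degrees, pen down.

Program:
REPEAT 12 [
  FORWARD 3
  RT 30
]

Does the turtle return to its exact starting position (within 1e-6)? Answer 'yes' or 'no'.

Executing turtle program step by step:
Start: pos=(0,0), heading=0, pen down
REPEAT 12 [
  -- iteration 1/12 --
  FD 3: (0,0) -> (3,0) [heading=0, draw]
  RT 30: heading 0 -> 330
  -- iteration 2/12 --
  FD 3: (3,0) -> (5.598,-1.5) [heading=330, draw]
  RT 30: heading 330 -> 300
  -- iteration 3/12 --
  FD 3: (5.598,-1.5) -> (7.098,-4.098) [heading=300, draw]
  RT 30: heading 300 -> 270
  -- iteration 4/12 --
  FD 3: (7.098,-4.098) -> (7.098,-7.098) [heading=270, draw]
  RT 30: heading 270 -> 240
  -- iteration 5/12 --
  FD 3: (7.098,-7.098) -> (5.598,-9.696) [heading=240, draw]
  RT 30: heading 240 -> 210
  -- iteration 6/12 --
  FD 3: (5.598,-9.696) -> (3,-11.196) [heading=210, draw]
  RT 30: heading 210 -> 180
  -- iteration 7/12 --
  FD 3: (3,-11.196) -> (0,-11.196) [heading=180, draw]
  RT 30: heading 180 -> 150
  -- iteration 8/12 --
  FD 3: (0,-11.196) -> (-2.598,-9.696) [heading=150, draw]
  RT 30: heading 150 -> 120
  -- iteration 9/12 --
  FD 3: (-2.598,-9.696) -> (-4.098,-7.098) [heading=120, draw]
  RT 30: heading 120 -> 90
  -- iteration 10/12 --
  FD 3: (-4.098,-7.098) -> (-4.098,-4.098) [heading=90, draw]
  RT 30: heading 90 -> 60
  -- iteration 11/12 --
  FD 3: (-4.098,-4.098) -> (-2.598,-1.5) [heading=60, draw]
  RT 30: heading 60 -> 30
  -- iteration 12/12 --
  FD 3: (-2.598,-1.5) -> (0,0) [heading=30, draw]
  RT 30: heading 30 -> 0
]
Final: pos=(0,0), heading=0, 12 segment(s) drawn

Start position: (0, 0)
Final position: (0, 0)
Distance = 0; < 1e-6 -> CLOSED

Answer: yes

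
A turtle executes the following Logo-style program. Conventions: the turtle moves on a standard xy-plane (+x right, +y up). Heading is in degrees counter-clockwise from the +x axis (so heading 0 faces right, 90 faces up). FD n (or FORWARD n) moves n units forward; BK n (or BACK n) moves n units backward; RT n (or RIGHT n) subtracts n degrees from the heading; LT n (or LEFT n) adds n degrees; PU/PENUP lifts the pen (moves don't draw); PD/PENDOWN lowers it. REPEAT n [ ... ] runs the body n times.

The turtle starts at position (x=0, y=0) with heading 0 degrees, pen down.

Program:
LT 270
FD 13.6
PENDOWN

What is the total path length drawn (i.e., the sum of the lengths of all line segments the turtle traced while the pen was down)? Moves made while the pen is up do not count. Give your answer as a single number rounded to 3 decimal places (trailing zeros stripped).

Answer: 13.6

Derivation:
Executing turtle program step by step:
Start: pos=(0,0), heading=0, pen down
LT 270: heading 0 -> 270
FD 13.6: (0,0) -> (0,-13.6) [heading=270, draw]
PD: pen down
Final: pos=(0,-13.6), heading=270, 1 segment(s) drawn

Segment lengths:
  seg 1: (0,0) -> (0,-13.6), length = 13.6
Total = 13.6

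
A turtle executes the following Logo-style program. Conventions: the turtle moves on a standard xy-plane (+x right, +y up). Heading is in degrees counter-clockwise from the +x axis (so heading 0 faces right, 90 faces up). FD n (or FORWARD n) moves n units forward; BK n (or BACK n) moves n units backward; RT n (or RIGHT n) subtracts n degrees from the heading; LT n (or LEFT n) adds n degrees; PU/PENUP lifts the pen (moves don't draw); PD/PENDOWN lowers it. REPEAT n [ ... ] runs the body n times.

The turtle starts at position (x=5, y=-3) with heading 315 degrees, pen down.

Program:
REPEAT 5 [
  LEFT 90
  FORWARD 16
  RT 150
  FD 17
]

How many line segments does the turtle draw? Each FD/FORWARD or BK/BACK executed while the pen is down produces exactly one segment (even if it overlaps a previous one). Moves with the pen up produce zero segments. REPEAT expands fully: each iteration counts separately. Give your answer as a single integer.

Answer: 10

Derivation:
Executing turtle program step by step:
Start: pos=(5,-3), heading=315, pen down
REPEAT 5 [
  -- iteration 1/5 --
  LT 90: heading 315 -> 45
  FD 16: (5,-3) -> (16.314,8.314) [heading=45, draw]
  RT 150: heading 45 -> 255
  FD 17: (16.314,8.314) -> (11.914,-8.107) [heading=255, draw]
  -- iteration 2/5 --
  LT 90: heading 255 -> 345
  FD 16: (11.914,-8.107) -> (27.369,-12.248) [heading=345, draw]
  RT 150: heading 345 -> 195
  FD 17: (27.369,-12.248) -> (10.948,-16.648) [heading=195, draw]
  -- iteration 3/5 --
  LT 90: heading 195 -> 285
  FD 16: (10.948,-16.648) -> (15.089,-32.103) [heading=285, draw]
  RT 150: heading 285 -> 135
  FD 17: (15.089,-32.103) -> (3.068,-20.082) [heading=135, draw]
  -- iteration 4/5 --
  LT 90: heading 135 -> 225
  FD 16: (3.068,-20.082) -> (-8.246,-31.396) [heading=225, draw]
  RT 150: heading 225 -> 75
  FD 17: (-8.246,-31.396) -> (-3.846,-14.975) [heading=75, draw]
  -- iteration 5/5 --
  LT 90: heading 75 -> 165
  FD 16: (-3.846,-14.975) -> (-19.3,-10.834) [heading=165, draw]
  RT 150: heading 165 -> 15
  FD 17: (-19.3,-10.834) -> (-2.88,-6.434) [heading=15, draw]
]
Final: pos=(-2.88,-6.434), heading=15, 10 segment(s) drawn
Segments drawn: 10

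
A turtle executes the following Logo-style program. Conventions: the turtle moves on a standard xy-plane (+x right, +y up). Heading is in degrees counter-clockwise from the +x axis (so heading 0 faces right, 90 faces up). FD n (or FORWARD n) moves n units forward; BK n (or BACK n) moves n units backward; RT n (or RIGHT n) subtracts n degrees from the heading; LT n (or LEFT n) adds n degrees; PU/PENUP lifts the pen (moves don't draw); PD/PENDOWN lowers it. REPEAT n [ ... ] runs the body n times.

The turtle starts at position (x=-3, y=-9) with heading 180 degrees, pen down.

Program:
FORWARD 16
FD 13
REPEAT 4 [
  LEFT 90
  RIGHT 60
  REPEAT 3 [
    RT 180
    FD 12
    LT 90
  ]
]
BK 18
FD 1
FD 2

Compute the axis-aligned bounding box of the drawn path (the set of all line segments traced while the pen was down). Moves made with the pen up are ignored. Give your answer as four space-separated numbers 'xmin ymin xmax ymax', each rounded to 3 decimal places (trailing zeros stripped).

Executing turtle program step by step:
Start: pos=(-3,-9), heading=180, pen down
FD 16: (-3,-9) -> (-19,-9) [heading=180, draw]
FD 13: (-19,-9) -> (-32,-9) [heading=180, draw]
REPEAT 4 [
  -- iteration 1/4 --
  LT 90: heading 180 -> 270
  RT 60: heading 270 -> 210
  REPEAT 3 [
    -- iteration 1/3 --
    RT 180: heading 210 -> 30
    FD 12: (-32,-9) -> (-21.608,-3) [heading=30, draw]
    LT 90: heading 30 -> 120
    -- iteration 2/3 --
    RT 180: heading 120 -> 300
    FD 12: (-21.608,-3) -> (-15.608,-13.392) [heading=300, draw]
    LT 90: heading 300 -> 30
    -- iteration 3/3 --
    RT 180: heading 30 -> 210
    FD 12: (-15.608,-13.392) -> (-26,-19.392) [heading=210, draw]
    LT 90: heading 210 -> 300
  ]
  -- iteration 2/4 --
  LT 90: heading 300 -> 30
  RT 60: heading 30 -> 330
  REPEAT 3 [
    -- iteration 1/3 --
    RT 180: heading 330 -> 150
    FD 12: (-26,-19.392) -> (-36.392,-13.392) [heading=150, draw]
    LT 90: heading 150 -> 240
    -- iteration 2/3 --
    RT 180: heading 240 -> 60
    FD 12: (-36.392,-13.392) -> (-30.392,-3) [heading=60, draw]
    LT 90: heading 60 -> 150
    -- iteration 3/3 --
    RT 180: heading 150 -> 330
    FD 12: (-30.392,-3) -> (-20,-9) [heading=330, draw]
    LT 90: heading 330 -> 60
  ]
  -- iteration 3/4 --
  LT 90: heading 60 -> 150
  RT 60: heading 150 -> 90
  REPEAT 3 [
    -- iteration 1/3 --
    RT 180: heading 90 -> 270
    FD 12: (-20,-9) -> (-20,-21) [heading=270, draw]
    LT 90: heading 270 -> 0
    -- iteration 2/3 --
    RT 180: heading 0 -> 180
    FD 12: (-20,-21) -> (-32,-21) [heading=180, draw]
    LT 90: heading 180 -> 270
    -- iteration 3/3 --
    RT 180: heading 270 -> 90
    FD 12: (-32,-21) -> (-32,-9) [heading=90, draw]
    LT 90: heading 90 -> 180
  ]
  -- iteration 4/4 --
  LT 90: heading 180 -> 270
  RT 60: heading 270 -> 210
  REPEAT 3 [
    -- iteration 1/3 --
    RT 180: heading 210 -> 30
    FD 12: (-32,-9) -> (-21.608,-3) [heading=30, draw]
    LT 90: heading 30 -> 120
    -- iteration 2/3 --
    RT 180: heading 120 -> 300
    FD 12: (-21.608,-3) -> (-15.608,-13.392) [heading=300, draw]
    LT 90: heading 300 -> 30
    -- iteration 3/3 --
    RT 180: heading 30 -> 210
    FD 12: (-15.608,-13.392) -> (-26,-19.392) [heading=210, draw]
    LT 90: heading 210 -> 300
  ]
]
BK 18: (-26,-19.392) -> (-35,-3.804) [heading=300, draw]
FD 1: (-35,-3.804) -> (-34.5,-4.67) [heading=300, draw]
FD 2: (-34.5,-4.67) -> (-33.5,-6.402) [heading=300, draw]
Final: pos=(-33.5,-6.402), heading=300, 17 segment(s) drawn

Segment endpoints: x in {-36.392, -35, -34.5, -33.5, -32, -32, -30.392, -26, -21.608, -20, -20, -19, -15.608, -15.608, -3}, y in {-21, -21, -19.392, -19.392, -13.392, -13.392, -13.392, -9, -9, -9, -9, -6.402, -4.67, -3.804, -3, -3, -3}
xmin=-36.392, ymin=-21, xmax=-3, ymax=-3

Answer: -36.392 -21 -3 -3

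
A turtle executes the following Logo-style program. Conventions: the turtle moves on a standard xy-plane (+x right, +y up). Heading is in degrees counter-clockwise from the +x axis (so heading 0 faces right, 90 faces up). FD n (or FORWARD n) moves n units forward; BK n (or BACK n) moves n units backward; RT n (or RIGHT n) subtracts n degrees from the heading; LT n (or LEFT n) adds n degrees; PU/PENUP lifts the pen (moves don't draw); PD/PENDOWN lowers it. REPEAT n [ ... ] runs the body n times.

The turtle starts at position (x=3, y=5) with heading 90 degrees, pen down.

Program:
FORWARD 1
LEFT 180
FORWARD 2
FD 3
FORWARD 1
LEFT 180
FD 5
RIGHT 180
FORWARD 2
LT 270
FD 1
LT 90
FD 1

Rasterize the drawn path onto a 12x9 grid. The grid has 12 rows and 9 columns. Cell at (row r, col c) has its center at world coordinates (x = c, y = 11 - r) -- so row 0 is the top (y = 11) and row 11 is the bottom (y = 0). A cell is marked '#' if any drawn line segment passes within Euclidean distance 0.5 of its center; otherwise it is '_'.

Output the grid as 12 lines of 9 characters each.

Segment 0: (3,5) -> (3,6)
Segment 1: (3,6) -> (3,4)
Segment 2: (3,4) -> (3,1)
Segment 3: (3,1) -> (3,0)
Segment 4: (3,0) -> (3,5)
Segment 5: (3,5) -> (3,3)
Segment 6: (3,3) -> (2,3)
Segment 7: (2,3) -> (2,2)

Answer: _________
_________
_________
_________
_________
___#_____
___#_____
___#_____
__##_____
__##_____
___#_____
___#_____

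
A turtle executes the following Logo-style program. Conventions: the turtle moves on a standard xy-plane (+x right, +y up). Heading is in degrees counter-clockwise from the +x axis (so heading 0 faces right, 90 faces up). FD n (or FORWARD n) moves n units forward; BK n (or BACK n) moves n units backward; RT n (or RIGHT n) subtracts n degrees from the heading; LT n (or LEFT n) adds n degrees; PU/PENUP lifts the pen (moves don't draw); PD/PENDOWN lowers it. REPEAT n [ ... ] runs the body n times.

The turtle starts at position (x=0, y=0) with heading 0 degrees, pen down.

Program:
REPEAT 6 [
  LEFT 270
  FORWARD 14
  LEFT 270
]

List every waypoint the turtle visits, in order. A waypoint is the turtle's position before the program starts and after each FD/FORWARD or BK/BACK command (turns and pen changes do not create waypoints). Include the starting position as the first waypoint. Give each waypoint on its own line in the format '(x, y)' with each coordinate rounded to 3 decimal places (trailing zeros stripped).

Answer: (0, 0)
(0, -14)
(0, 0)
(0, -14)
(0, 0)
(0, -14)
(0, 0)

Derivation:
Executing turtle program step by step:
Start: pos=(0,0), heading=0, pen down
REPEAT 6 [
  -- iteration 1/6 --
  LT 270: heading 0 -> 270
  FD 14: (0,0) -> (0,-14) [heading=270, draw]
  LT 270: heading 270 -> 180
  -- iteration 2/6 --
  LT 270: heading 180 -> 90
  FD 14: (0,-14) -> (0,0) [heading=90, draw]
  LT 270: heading 90 -> 0
  -- iteration 3/6 --
  LT 270: heading 0 -> 270
  FD 14: (0,0) -> (0,-14) [heading=270, draw]
  LT 270: heading 270 -> 180
  -- iteration 4/6 --
  LT 270: heading 180 -> 90
  FD 14: (0,-14) -> (0,0) [heading=90, draw]
  LT 270: heading 90 -> 0
  -- iteration 5/6 --
  LT 270: heading 0 -> 270
  FD 14: (0,0) -> (0,-14) [heading=270, draw]
  LT 270: heading 270 -> 180
  -- iteration 6/6 --
  LT 270: heading 180 -> 90
  FD 14: (0,-14) -> (0,0) [heading=90, draw]
  LT 270: heading 90 -> 0
]
Final: pos=(0,0), heading=0, 6 segment(s) drawn
Waypoints (7 total):
(0, 0)
(0, -14)
(0, 0)
(0, -14)
(0, 0)
(0, -14)
(0, 0)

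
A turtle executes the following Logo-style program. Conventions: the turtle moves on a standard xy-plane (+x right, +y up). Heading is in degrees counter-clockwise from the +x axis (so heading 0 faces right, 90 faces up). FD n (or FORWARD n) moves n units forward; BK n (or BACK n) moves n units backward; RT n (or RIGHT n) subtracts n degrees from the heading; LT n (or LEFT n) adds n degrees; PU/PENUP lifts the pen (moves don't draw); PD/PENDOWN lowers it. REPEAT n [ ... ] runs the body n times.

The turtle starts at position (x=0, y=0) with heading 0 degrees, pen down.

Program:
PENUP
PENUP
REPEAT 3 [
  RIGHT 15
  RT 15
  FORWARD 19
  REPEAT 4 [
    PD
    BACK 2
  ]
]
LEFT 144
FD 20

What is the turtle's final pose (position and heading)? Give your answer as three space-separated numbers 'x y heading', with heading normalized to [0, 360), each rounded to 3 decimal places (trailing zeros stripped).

Executing turtle program step by step:
Start: pos=(0,0), heading=0, pen down
PU: pen up
PU: pen up
REPEAT 3 [
  -- iteration 1/3 --
  RT 15: heading 0 -> 345
  RT 15: heading 345 -> 330
  FD 19: (0,0) -> (16.454,-9.5) [heading=330, move]
  REPEAT 4 [
    -- iteration 1/4 --
    PD: pen down
    BK 2: (16.454,-9.5) -> (14.722,-8.5) [heading=330, draw]
    -- iteration 2/4 --
    PD: pen down
    BK 2: (14.722,-8.5) -> (12.99,-7.5) [heading=330, draw]
    -- iteration 3/4 --
    PD: pen down
    BK 2: (12.99,-7.5) -> (11.258,-6.5) [heading=330, draw]
    -- iteration 4/4 --
    PD: pen down
    BK 2: (11.258,-6.5) -> (9.526,-5.5) [heading=330, draw]
  ]
  -- iteration 2/3 --
  RT 15: heading 330 -> 315
  RT 15: heading 315 -> 300
  FD 19: (9.526,-5.5) -> (19.026,-21.954) [heading=300, draw]
  REPEAT 4 [
    -- iteration 1/4 --
    PD: pen down
    BK 2: (19.026,-21.954) -> (18.026,-20.222) [heading=300, draw]
    -- iteration 2/4 --
    PD: pen down
    BK 2: (18.026,-20.222) -> (17.026,-18.49) [heading=300, draw]
    -- iteration 3/4 --
    PD: pen down
    BK 2: (17.026,-18.49) -> (16.026,-16.758) [heading=300, draw]
    -- iteration 4/4 --
    PD: pen down
    BK 2: (16.026,-16.758) -> (15.026,-15.026) [heading=300, draw]
  ]
  -- iteration 3/3 --
  RT 15: heading 300 -> 285
  RT 15: heading 285 -> 270
  FD 19: (15.026,-15.026) -> (15.026,-34.026) [heading=270, draw]
  REPEAT 4 [
    -- iteration 1/4 --
    PD: pen down
    BK 2: (15.026,-34.026) -> (15.026,-32.026) [heading=270, draw]
    -- iteration 2/4 --
    PD: pen down
    BK 2: (15.026,-32.026) -> (15.026,-30.026) [heading=270, draw]
    -- iteration 3/4 --
    PD: pen down
    BK 2: (15.026,-30.026) -> (15.026,-28.026) [heading=270, draw]
    -- iteration 4/4 --
    PD: pen down
    BK 2: (15.026,-28.026) -> (15.026,-26.026) [heading=270, draw]
  ]
]
LT 144: heading 270 -> 54
FD 20: (15.026,-26.026) -> (26.782,-9.846) [heading=54, draw]
Final: pos=(26.782,-9.846), heading=54, 15 segment(s) drawn

Answer: 26.782 -9.846 54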